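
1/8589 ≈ 0.000116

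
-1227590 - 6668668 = -7896258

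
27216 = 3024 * 9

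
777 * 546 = 424242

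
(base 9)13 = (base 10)12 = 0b1100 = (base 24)c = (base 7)15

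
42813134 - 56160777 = -13347643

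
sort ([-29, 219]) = [-29, 219]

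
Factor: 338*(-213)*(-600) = 2^4*3^2*5^2*13^2*71^1 = 43196400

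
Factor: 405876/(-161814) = -1*2^1*181^(-1)*227^1 = -454/181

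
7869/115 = 68 + 49/115 ≈ 68.43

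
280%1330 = 280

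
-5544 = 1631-7175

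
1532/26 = 58 + 12/13 ≈ 58.92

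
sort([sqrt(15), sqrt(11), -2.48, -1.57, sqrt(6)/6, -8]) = [-8, -2.48, -1.57, sqrt(6)/6, sqrt(11), sqrt(15)]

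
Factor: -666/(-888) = 2^(-2) * 3^1 = 3/4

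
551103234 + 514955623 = 1066058857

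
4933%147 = 82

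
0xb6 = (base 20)92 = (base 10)182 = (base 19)9b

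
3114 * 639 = 1989846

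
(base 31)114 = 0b1111100100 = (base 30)136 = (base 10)996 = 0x3e4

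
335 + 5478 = 5813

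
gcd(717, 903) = 3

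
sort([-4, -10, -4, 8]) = [-10, -4, -4, 8]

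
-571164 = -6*95194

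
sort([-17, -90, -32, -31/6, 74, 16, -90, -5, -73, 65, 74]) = [-90, -90, -73, -32, -17, -31/6, -5, 16, 65, 74, 74]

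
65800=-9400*(-7)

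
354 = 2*177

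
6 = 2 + 4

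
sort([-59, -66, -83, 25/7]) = [-83, -66, -59, 25/7]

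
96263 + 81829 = 178092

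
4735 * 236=1117460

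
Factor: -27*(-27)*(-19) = -1*3^6*19^1 = -13851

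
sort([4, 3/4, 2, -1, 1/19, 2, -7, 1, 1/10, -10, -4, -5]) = [-10, -7, -5, -4, -1, 1/19, 1/10, 3/4, 1, 2, 2, 4]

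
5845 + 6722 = 12567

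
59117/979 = 60+377/979 ≈ 60.39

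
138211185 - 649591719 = -511380534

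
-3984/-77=51 + 57/77 ≈ 51.74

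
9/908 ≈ 0.00991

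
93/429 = 31/143 ≈ 0.217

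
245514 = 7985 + 237529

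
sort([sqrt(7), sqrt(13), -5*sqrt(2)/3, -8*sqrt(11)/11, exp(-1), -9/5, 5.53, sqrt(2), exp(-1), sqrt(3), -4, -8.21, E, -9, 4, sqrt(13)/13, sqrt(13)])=[-9, -8.21, -4, -8*sqrt(11)/11, -5*sqrt(2)/3, -9/5, sqrt(13)/13, exp(-1), exp(-1), sqrt(2), sqrt(3), sqrt(7), E, sqrt(13), sqrt(13), 4, 5.53]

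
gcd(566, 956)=2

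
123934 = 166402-42468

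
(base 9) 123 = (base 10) 102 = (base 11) 93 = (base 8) 146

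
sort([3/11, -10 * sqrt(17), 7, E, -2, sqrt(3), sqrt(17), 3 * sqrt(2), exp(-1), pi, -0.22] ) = [-10 * sqrt(17), -2, -0.22, 3/11, exp(-1), sqrt(3), E, pi, sqrt(17), 3 * sqrt(2), 7] 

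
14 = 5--9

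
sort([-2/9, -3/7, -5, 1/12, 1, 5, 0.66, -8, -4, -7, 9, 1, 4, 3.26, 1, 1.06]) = [-8, -7, -5, -4, -3/7, -2/9, 1/12, 0.66, 1, 1, 1, 1.06, 3.26, 4, 5, 9]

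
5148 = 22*234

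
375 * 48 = 18000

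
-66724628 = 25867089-92591717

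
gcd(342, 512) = 2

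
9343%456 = 223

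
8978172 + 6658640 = 15636812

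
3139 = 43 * 73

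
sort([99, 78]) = [78, 99]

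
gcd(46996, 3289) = 1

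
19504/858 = 22 + 314/429 ≈ 22.73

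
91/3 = 30 + 1/3 ≈ 30.33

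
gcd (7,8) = 1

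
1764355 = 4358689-2594334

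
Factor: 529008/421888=2^(-8) * 3^1 * 107^1=321/256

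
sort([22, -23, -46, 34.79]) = [-46, -23, 22, 34.79]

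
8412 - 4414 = 3998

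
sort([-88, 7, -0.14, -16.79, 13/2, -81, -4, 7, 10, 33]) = [-88, -81, -16.79, -4, -0.14, 13/2, 7, 7, 10, 33]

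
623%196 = 35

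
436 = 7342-6906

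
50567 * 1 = 50567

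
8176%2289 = 1309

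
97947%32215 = 1302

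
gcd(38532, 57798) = 19266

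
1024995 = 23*44565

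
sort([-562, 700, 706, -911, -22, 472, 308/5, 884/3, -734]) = [-911, -734, -562, -22, 308/5, 884/3, 472, 700, 706]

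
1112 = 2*556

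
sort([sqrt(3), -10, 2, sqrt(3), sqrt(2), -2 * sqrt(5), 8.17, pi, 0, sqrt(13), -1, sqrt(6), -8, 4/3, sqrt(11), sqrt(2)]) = [-10, -8, -2 * sqrt(5), -1, 0, 4/3, sqrt(2), sqrt(2), sqrt(3), sqrt(3), 2, sqrt(6), pi, sqrt(11), sqrt(13), 8.17]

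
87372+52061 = 139433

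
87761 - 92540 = -4779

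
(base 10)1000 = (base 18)31a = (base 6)4344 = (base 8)1750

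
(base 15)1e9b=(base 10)6671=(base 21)f2e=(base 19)i92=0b1101000001111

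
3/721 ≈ 0.00416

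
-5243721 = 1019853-6263574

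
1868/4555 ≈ 0.410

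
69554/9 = 7728 + 2/9≈7728.22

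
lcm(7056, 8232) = 49392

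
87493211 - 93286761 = -5793550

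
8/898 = 4/449 ≈ 0.00891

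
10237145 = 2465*4153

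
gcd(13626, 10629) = 9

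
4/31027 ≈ 0.000129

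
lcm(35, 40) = 280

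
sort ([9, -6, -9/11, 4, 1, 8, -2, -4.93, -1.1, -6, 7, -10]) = [-10, -6, -6, -4.93, -2, -1.1, -9/11, 1, 4, 7, 8, 9]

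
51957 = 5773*9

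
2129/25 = 85+4/25 = 85.16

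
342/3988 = 171/1994 ≈ 0.0858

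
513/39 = 13 + 2/13 ≈ 13.15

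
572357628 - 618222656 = -45865028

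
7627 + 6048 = 13675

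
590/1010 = 59/101 ≈ 0.584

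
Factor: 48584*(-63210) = -1*2^4*3^1*5^1*7^2*43^1*6073^1 = -3070994640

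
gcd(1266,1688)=422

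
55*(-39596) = -2177780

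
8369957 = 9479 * 883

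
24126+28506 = 52632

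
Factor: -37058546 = -1*2^1*7^1*2647039^1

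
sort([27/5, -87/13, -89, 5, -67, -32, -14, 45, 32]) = [-89, -67, -32, -14, -87/13, 5, 27/5, 32, 45]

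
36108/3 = 12036 = 12036.00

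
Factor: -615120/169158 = -1*2^3*5^1*11^(-1) = -40/11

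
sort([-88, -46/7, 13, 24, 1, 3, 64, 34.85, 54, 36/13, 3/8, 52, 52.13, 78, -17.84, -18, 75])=[-88, -18, -17.84, -46/7, 3/8, 1, 36/13, 3, 13, 24, 34.85, 52, 52.13, 54, 64, 75, 78]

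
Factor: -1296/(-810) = 2^3*5^(-1) = 8/5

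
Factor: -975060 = -1*2^2*3^2*5^1*5417^1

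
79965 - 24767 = 55198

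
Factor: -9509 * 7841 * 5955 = -1 * 3^1 * 5^1 * 37^1 * 257^1 * 397^1 * 7841^1 = -444005210895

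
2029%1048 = 981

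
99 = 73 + 26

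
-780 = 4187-4967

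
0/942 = 0 = 0.00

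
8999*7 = 62993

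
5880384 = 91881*64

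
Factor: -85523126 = -1*2^1*13^2*89^1*2843^1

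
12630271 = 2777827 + 9852444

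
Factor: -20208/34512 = -1*421^1*719^(-1) = -421/719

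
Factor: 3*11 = 3^1*11^1 = 33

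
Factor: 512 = 2^9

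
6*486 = 2916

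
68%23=22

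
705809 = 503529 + 202280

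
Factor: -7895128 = -1 * 2^3 * 359^1 * 2749^1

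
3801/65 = 58 + 31/65 ≈ 58.48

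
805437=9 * 89493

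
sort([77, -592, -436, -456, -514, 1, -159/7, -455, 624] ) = [-592, -514, -456, -455, -436, -159/7, 1, 77, 624] 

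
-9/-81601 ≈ 0.000110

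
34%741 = 34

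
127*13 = 1651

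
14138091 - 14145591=-7500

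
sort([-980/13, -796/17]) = [-980/13, -796/17]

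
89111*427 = 38050397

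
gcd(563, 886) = 1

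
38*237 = 9006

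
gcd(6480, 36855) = 405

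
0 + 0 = 0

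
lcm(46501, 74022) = 3627078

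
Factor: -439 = -1*439^1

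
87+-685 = -598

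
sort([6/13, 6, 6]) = [6/13, 6, 6]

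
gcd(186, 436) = 2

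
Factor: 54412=2^2*61^1*223^1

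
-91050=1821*(-50)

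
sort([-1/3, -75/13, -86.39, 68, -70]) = [-86.39, -70, -75/13, -1/3, 68]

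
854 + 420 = 1274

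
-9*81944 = -737496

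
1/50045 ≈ 0.0000200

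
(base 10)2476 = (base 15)b01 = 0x9ac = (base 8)4654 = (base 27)3aj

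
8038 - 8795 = -757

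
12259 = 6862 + 5397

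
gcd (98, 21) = 7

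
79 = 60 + 19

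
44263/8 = 5532 + 7/8 ≈ 5532.88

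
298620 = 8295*36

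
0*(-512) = 0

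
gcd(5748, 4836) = 12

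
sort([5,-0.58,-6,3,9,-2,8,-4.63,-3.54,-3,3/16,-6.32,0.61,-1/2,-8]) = [-8,-6.32,-6,-4.63,-3.54,-3,-2,-0.58,-1/2,3/16,0.61,3,5,8,9]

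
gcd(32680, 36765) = 4085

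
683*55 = 37565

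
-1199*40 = -47960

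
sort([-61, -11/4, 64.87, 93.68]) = [-61, -11/4, 64.87, 93.68]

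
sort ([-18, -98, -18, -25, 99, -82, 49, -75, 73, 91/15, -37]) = [-98, -82, -75, -37, -25, -18, -18, 91/15, 49, 73, 99]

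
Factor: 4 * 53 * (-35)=-1 * 2^2 * 5^1 * 7^1 * 53^1=-7420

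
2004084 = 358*5598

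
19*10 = 190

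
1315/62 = 21 + 13/62≈21.21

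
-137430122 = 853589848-991019970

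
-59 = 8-67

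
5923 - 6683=-760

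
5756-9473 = -3717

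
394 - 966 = -572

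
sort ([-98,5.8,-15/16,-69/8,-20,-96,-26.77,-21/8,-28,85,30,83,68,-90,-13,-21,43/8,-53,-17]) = [-98,-96,-90,-53,-28,-26.77,-21,-20,-17,-13,-69/8,-21/8,-15/16,43/8,5.8,30,68,83,85]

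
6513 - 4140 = 2373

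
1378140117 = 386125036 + 992015081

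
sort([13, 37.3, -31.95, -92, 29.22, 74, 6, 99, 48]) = [-92, -31.95, 6, 13, 29.22, 37.3, 48, 74, 99]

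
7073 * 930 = 6577890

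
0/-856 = 0 = 0.00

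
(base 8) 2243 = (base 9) 1558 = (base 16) 4a3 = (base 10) 1187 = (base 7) 3314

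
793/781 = 1 + 12/781 ≈ 1.02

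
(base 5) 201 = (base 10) 51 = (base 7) 102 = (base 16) 33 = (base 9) 56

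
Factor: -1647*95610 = -1*2^1*3^4*5^1*61^1*3187^1 = -157469670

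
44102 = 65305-21203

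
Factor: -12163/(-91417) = 113^(-1)*809^(-1)*12163^1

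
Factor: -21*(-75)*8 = 2^3*3^2*5^2*7^1 = 12600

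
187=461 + -274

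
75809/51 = 1486 + 23/51 ≈ 1486.45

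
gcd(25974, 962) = 962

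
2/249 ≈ 0.00803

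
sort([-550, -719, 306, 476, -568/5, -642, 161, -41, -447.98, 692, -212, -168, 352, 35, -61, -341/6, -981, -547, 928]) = [-981, -719, -642, -550, -547, -447.98, -212, -168, -568/5, -61, -341/6, -41, 35, 161, 306, 352, 476, 692, 928]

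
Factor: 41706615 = 3^1 * 5^1 * 19^1 * 61^1 * 2399^1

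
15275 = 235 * 65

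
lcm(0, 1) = 0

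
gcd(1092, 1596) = 84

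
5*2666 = 13330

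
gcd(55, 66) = 11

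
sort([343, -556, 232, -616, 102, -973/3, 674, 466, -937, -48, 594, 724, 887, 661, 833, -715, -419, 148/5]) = [-937, -715, -616, -556, -419, -973/3, -48, 148/5, 102, 232, 343, 466, 594, 661, 674, 724, 833, 887]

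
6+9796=9802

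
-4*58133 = -232532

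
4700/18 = 261 + 1/9 ≈ 261.11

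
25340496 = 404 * 62724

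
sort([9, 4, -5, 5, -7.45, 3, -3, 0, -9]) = [-9, -7.45, -5, -3, 0, 3, 4, 5, 9]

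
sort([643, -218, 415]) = [-218, 415, 643]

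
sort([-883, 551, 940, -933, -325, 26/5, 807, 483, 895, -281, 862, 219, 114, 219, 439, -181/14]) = [-933, -883, -325, -281, -181/14, 26/5, 114, 219, 219, 439, 483, 551, 807, 862, 895, 940]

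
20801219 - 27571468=-6770249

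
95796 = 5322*18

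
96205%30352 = 5149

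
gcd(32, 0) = 32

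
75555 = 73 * 1035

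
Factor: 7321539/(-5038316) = -1*2^(-2)*3^1*181^(-1)*6959^(-1)*2440513^1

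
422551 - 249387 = 173164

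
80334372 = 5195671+75138701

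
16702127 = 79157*211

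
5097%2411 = 275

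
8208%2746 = 2716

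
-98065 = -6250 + -91815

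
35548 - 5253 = 30295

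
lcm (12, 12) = 12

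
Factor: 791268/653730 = 2^1*5^(-1)*7^(-1)*11^(-1)*233^1 = 466/385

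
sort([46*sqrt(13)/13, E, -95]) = [-95, E, 46*sqrt(13)/13]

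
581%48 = 5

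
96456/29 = 3326 + 2/29 ≈ 3326.07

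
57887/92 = 629 + 19/92 ≈ 629.21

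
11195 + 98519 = 109714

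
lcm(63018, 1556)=126036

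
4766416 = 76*62716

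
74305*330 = 24520650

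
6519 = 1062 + 5457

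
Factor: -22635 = -1*3^2*5^1*503^1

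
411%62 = 39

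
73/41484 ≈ 0.00176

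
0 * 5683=0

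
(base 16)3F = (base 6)143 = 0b111111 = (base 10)63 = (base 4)333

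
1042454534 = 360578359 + 681876175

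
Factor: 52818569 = 137^1 * 385537^1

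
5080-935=4145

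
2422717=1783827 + 638890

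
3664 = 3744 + -80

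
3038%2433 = 605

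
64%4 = 0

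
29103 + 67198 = 96301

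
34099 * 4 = 136396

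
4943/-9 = -549 - 2/9 ≈ -549.22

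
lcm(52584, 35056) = 105168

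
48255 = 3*16085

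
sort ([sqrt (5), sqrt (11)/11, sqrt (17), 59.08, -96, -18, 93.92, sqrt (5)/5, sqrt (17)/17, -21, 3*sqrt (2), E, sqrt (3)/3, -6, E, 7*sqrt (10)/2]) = [-96, -21, -18, -6, sqrt (17)/17, sqrt (11)/11, sqrt (5)/5, sqrt (3)/3, sqrt (5), E, E, sqrt (17), 3*sqrt (2), 7*sqrt (10)/2, 59.08, 93.92]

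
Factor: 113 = 113^1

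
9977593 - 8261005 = 1716588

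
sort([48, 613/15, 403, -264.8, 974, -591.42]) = [-591.42, -264.8, 613/15, 48, 403, 974]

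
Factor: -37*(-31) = 31^1*37^1 = 1147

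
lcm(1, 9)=9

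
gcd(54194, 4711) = 7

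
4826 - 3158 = 1668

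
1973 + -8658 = -6685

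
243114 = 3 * 81038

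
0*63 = 0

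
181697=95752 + 85945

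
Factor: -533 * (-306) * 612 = 2^3 * 3^4 * 13^1 * 17^2 * 41^1 = 99815976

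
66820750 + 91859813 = 158680563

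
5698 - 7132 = -1434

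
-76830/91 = -5910/7 ≈ -844.29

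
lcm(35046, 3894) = 35046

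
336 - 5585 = -5249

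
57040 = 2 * 28520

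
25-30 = -5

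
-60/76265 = -12/15253 ≈ -0.000787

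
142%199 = 142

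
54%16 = 6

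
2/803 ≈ 0.00249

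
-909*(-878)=798102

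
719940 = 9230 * 78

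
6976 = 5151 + 1825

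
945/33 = 28 + 7/11 ≈ 28.64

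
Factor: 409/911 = 409^1*911^(-1)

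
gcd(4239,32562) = 27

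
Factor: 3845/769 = 5^1 = 5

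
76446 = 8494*9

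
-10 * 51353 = -513530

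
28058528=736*38123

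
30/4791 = 10/1597 ≈ 0.00626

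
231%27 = 15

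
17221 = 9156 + 8065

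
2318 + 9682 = 12000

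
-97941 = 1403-99344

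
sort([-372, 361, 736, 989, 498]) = [-372, 361, 498, 736, 989]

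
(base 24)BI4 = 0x1A74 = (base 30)7FM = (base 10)6772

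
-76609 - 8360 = -84969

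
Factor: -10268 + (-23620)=-1 * 2^5 * 3^1 * 353^1=-33888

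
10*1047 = 10470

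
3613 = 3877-264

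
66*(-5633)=-371778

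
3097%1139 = 819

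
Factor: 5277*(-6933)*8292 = -1*2^2*3^3*691^1*1759^1*2311^1 = -303366476772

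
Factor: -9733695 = -1*3^1*5^1*43^1*15091^1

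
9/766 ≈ 0.0117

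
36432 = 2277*16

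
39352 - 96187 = -56835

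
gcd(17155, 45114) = 73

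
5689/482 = 11+387/482 ≈ 11.80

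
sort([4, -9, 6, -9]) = [-9, -9, 4, 6]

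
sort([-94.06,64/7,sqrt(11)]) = [-94.06,sqrt(11),64/7]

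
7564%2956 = 1652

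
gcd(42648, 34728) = 24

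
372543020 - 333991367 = 38551653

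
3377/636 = 5 + 197/636 ≈ 5.31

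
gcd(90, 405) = 45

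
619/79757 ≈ 0.00776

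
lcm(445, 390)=34710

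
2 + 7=9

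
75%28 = 19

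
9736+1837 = 11573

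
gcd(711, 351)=9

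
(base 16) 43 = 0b1000011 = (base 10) 67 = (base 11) 61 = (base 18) 3d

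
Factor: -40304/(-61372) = 2^2*11^1*67^(-1) = 44/67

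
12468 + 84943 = 97411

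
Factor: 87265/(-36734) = -1 * 2^(-1) * 5^1 * 31^1 * 563^1 * 18367^(-1)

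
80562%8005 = 512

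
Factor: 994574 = 2^1 * 7^1 * 19^1 * 3739^1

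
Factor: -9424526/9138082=-1 * 23^1 * 211^1 * 653^(-1) * 971^1 * 6997^(-1)=-4712263/4569041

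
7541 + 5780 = 13321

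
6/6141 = 2/2047 ≈ 0.000977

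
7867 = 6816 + 1051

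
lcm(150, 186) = 4650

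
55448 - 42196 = 13252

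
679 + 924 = 1603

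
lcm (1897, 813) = 5691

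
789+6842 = 7631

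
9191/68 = 135 + 11/68 ≈ 135.16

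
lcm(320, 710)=22720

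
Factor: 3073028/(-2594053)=-1 * 2^2 * 11^(-1) * 59^(-1) * 571^(-1) * 109751^1=-439004/370579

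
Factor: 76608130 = 2^1 * 5^1 * 31^1 * 37^1 * 6679^1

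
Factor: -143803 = -1*11^1*17^1*769^1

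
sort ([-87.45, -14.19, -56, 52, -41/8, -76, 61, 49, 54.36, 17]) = [-87.45, -76, -56, -14.19, -41/8, 17, 49, 52, 54.36, 61]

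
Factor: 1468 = 2^2*367^1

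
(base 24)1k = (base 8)54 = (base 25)1j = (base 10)44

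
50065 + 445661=495726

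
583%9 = 7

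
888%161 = 83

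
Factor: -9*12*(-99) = 2^2*3^5*11^1 = 10692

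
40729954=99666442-58936488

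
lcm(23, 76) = 1748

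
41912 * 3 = 125736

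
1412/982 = 1 + 215/491 ≈ 1.44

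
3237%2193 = 1044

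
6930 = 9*770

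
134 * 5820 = 779880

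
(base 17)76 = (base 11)104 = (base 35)3k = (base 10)125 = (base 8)175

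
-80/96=-5/6 ≈ -0.833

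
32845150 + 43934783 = 76779933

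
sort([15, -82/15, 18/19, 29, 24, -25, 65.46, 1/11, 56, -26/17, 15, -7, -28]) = [-28, -25, -7, -82/15, -26/17, 1/11, 18/19, 15, 15, 24, 29, 56, 65.46]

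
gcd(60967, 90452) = 1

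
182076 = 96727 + 85349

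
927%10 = 7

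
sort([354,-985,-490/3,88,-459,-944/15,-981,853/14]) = [-985,-981,-459,-490/3,-944/15,853/14,88,354]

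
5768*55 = 317240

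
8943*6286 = 56215698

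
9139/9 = 1015 + 4/9 ≈ 1015.44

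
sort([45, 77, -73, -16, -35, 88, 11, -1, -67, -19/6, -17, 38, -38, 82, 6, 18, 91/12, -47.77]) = [-73, -67, -47.77, -38, -35, -17, -16, -19/6, -1, 6, 91/12, 11, 18, 38, 45, 77, 82, 88]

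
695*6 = 4170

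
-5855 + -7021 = -12876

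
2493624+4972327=7465951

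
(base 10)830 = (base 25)185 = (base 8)1476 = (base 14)434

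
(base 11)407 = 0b111101011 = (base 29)gr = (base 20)14b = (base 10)491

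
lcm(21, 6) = 42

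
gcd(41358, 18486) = 6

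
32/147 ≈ 0.218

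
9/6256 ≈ 0.00144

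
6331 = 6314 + 17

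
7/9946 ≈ 0.000704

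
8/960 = 1/120 ≈ 0.00833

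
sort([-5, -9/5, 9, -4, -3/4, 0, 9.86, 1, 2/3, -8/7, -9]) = [-9, -5, -4, -9/5, -8/7, -3/4, 0, 2/3, 1, 9, 9.86]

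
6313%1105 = 788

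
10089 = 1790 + 8299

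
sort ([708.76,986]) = [708.76,986]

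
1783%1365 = 418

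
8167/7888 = 1 + 279/7888 ≈ 1.04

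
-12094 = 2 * (-6047)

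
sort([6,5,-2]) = [-2,5,6]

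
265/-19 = -13 - 18/19 ≈ -13.95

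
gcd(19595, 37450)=5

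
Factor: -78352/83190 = -1 * 2^3 * 3^(-1) * 5^(-1) * 47^(-1) * 83^1 = -664/705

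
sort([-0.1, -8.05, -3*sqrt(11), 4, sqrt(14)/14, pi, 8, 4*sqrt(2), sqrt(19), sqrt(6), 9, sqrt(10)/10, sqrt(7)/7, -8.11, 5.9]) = [-3*sqrt(11), -8.11, -8.05, -0.1, sqrt(14)/14, sqrt(10)/10, sqrt(7)/7, sqrt(6), pi, 4, sqrt(19), 4*sqrt(2), 5.9, 8, 9]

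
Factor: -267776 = -1*2^9*523^1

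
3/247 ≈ 0.0121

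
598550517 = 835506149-236955632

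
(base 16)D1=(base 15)DE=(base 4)3101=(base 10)209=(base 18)BB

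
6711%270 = 231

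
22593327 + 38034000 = 60627327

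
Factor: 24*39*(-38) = -1*2^4*3^2*13^1*19^1 = -35568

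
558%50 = 8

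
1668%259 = 114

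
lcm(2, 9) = 18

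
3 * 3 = 9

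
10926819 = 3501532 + 7425287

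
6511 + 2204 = 8715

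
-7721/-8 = 965 + 1/8 ≈ 965.13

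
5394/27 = 199 + 7/9 ≈ 199.78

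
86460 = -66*(-1310)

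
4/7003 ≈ 0.000571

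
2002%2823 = 2002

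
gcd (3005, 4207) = 601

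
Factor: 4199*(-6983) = -1*13^1*17^1*19^1*6983^1 = -29321617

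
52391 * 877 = 45946907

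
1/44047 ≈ 0.0000227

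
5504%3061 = 2443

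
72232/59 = 1224+16/59 ≈ 1224.27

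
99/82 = 1 + 17/82 ≈ 1.21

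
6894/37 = 186 + 12/37 ≈ 186.32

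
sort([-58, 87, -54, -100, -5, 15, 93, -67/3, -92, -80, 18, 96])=[-100, -92, -80, -58, -54, -67/3, -5, 15, 18, 87, 93, 96]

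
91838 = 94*977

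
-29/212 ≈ -0.137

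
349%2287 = 349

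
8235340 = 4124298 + 4111042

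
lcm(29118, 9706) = 29118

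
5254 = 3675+1579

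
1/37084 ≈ 0.0000270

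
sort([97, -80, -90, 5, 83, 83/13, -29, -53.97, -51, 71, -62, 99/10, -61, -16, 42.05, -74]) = [-90, -80, -74, -62, -61, -53.97, -51, -29, -16, 5, 83/13, 99/10, 42.05, 71, 83, 97]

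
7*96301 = 674107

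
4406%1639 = 1128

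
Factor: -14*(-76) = 2^3*7^1*19^1 = 1064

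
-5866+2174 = -3692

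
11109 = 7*1587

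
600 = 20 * 30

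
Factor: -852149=-1*852149^1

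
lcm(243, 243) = 243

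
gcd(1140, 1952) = 4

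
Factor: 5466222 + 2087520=2^1*3^1*7^2*25693^1=7553742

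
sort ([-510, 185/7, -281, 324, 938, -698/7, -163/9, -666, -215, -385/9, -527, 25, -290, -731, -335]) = [-731, -666, -527, -510, -335, -290, -281, -215, -698/7, -385/9, -163/9, 25, 185/7, 324, 938]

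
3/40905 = 1/13635 ≈ 0.0000733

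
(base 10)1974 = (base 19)58h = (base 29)2a2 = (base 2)11110110110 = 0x7b6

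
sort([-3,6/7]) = [-3,6/7]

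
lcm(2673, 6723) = 221859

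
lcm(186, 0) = 0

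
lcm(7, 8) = 56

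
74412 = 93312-18900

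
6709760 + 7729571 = 14439331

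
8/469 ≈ 0.0171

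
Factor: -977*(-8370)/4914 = 5^1*7^(-1)*13^(-1)*31^1*977^1 = 151435/91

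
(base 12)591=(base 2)1100111101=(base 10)829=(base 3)1010201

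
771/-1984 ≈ -0.389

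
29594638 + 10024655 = 39619293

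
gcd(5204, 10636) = 4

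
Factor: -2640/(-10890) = 2^3*3^(-1)*11^(-1) = 8/33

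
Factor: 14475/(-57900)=-1*2^(-2)=-1/4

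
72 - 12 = 60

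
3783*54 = 204282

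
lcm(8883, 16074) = 337554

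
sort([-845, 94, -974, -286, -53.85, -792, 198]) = [-974, -845, -792, -286, -53.85, 94, 198]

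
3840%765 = 15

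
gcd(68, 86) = 2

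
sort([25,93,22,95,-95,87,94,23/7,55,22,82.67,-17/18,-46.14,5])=[-95,-46.14,-17/18,23/7,5,22,22,25,55,82.67,87,93,94,95]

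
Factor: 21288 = 2^3*3^1*887^1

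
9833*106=1042298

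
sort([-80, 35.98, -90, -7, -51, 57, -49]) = [-90, -80, -51, -49, -7, 35.98, 57]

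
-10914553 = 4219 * (-2587)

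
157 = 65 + 92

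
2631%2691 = 2631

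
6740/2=3370=3370.00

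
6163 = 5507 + 656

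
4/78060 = 1/19515 ≈ 0.0000512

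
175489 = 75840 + 99649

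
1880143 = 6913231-5033088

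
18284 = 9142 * 2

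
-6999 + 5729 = -1270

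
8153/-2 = -4076 - 1/2 = -4076.50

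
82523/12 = 6876 + 11/12 ≈ 6876.92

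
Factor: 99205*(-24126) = -1*2^1*3^1*5^1*4021^1*19841^1 = -2393419830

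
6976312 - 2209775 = 4766537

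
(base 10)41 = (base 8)51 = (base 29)1c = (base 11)38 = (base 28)1d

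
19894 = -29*(-686)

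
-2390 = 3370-5760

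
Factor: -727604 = -1*2^2*101^1*1801^1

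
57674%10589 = 4729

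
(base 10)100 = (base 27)3j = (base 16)64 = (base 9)121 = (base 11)91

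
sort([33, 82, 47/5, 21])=[47/5, 21, 33, 82]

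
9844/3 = 3281 + 1/3 ≈ 3281.33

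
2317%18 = 13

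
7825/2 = 3912 + 1/2 = 3912.50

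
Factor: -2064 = -1*2^4*3^1*43^1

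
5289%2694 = 2595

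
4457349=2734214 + 1723135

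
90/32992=45/16496 ≈ 0.00273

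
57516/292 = 196 + 71/73 ≈ 196.97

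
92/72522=46/36261 ≈ 0.00127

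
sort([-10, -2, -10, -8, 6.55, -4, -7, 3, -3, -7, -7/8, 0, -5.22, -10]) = [-10, -10, -10, -8, -7, -7, -5.22, -4, -3, -2, -7/8, 0, 3, 6.55]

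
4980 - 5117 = -137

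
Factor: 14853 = 3^1*4951^1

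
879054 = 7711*114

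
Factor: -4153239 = -1*3^2*53^1*8707^1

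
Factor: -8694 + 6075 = -1*3^3*97^1 = -2619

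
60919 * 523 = 31860637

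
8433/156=2811/52 ≈ 54.06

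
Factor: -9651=-1*3^1*3217^1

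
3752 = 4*938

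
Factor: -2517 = -1*3^1*839^1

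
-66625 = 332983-399608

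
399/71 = 5 + 44/71 ≈ 5.62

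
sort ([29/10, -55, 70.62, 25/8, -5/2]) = [-55, -5/2, 29/10, 25/8, 70.62]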